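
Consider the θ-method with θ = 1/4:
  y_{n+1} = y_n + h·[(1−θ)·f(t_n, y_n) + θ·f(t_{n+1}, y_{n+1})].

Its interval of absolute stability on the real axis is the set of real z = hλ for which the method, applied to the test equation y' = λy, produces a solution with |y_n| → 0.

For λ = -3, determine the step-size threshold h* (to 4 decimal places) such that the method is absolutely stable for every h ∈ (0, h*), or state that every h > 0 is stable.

On y'=λy, z=hλ:
  y_{n+1} = y_n + z·[3/4·y_n + 1/4·y_{n+1}] ⇒ (1 − 1/4z)y_{n+1} = (1 + 3/4z)y_n
  R(z) = (1 + 3/4z)/(1 − 1/4z).

Find x<0 with |R(x)|<1.
x=-0.37: |R|=0.6613
R=−1: 1+3/4x = −1+1/4x ⇒ -1/2x=2 ⇒ x=2/(-1/2)=-4.0000
Confirm numerically:
  x=-3.637: |R|=0.90494 <1
  x=-1.890: |R|=0.28353 <1
  x=-1.778: |R|=0.23088 <1
  x=-1.604: |R|=0.14490 <1
  x=-4.360: |R|=1.08612 >1
  x=-4.117: |R|=1.02883 >1
  x=-4.047: |R|=1.01168 >1
Stable set (-4.0000, 0).

(-4.0000,0); λ=-3 ⇒ h* = (4)/3 = 1.3333.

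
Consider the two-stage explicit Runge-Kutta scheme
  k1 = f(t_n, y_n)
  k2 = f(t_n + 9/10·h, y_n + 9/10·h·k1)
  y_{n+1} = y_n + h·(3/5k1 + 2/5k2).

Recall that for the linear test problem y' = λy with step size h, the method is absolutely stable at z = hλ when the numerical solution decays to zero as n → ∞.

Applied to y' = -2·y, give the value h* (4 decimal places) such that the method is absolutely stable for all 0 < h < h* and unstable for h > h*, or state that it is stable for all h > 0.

With y'=λy (z=hλ):
  k1=λy_n ⇒ h·k1=z·y_n;  k2=λ(1+9/10z)y_n ⇒ h·k2=z(1+9/10z)y_n
  y_{n+1}/y_n = 1 + 3/5z + 2/5z(1+9/10z) = 1 + z + 9/25z²
  Hence R(z) = 1 + z + 9/25z².

Find x<0 with |R(x)|<1.
x=-1.18: |R|=0.3213
R=1: x+9/25x²=0 ⇒ x=−25/9=-2.7778; min R=1−1/(4·9/25)=0.3056>−1
Confirm numerically:
  x=-1.955: |R|=0.42093 <1
  x=-1.662: |R|=0.33241 <1
  x=-1.633: |R|=0.32701 <1
  x=-1.523: |R|=0.31203 <1
  x=-3.355: |R|=1.69717 >1
  x=-3.038: |R|=1.28460 >1
  x=-3.031: |R|=1.27631 >1
Interval (-2.7778, 0).

(-2.7778,0); λ=-2 ⇒ h* = (25/9)/2 = 1.3889.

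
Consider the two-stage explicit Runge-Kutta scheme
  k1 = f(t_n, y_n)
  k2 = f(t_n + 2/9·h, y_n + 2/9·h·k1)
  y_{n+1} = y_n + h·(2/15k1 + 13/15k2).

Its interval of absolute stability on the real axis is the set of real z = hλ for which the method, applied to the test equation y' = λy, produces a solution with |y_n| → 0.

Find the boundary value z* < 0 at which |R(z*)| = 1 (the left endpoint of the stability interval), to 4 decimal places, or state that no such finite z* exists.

z* = -5.1923.

On y'=λy, z=hλ:
  k1=λy_n ⇒ h·k1=z·y_n;  k2=λ(1+2/9z)y_n ⇒ h·k2=z(1+2/9z)y_n
  y_{n+1}/y_n = 1 + 2/15z + 13/15z(1+2/9z) = 1 + z + 26/135z²
  ⇒ R(z) = 1 + z + 26/135z².

Find x<0 with |R(x)|<1.
x=-0.84: |R|=0.2959
R=1: x+26/135x²=0 ⇒ x=−135/26=-5.1923; min R=1−1/(4·26/135)=-0.2981>−1
Confirm numerically:
  x=-4.385: |R|=0.31821 <1
  x=-3.337: |R|=0.19237 <1
  x=-2.446: |R|=0.29373 <1
  x=-5.613: |R|=1.45478 >1
  x=-5.471: |R|=1.29365 >1
So |R|<1 on (-5.1923, 0).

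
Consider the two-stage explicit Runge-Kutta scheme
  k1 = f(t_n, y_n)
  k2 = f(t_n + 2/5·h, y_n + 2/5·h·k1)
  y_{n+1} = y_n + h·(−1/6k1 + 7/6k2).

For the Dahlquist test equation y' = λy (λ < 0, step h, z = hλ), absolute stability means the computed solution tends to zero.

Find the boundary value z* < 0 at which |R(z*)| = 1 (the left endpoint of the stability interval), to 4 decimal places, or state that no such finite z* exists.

On y'=λy, z=hλ:
  k1=λy_n ⇒ h·k1=z·y_n;  k2=λ(1+2/5z)y_n ⇒ h·k2=z(1+2/5z)y_n
  y_{n+1}/y_n = 1 − 1/6z + 7/6z(1+2/5z) = 1 + z + 7/15z²
  Hence R(z) = 1 + z + 7/15z².

Find x<0 with |R(x)|<1.
x=-0.64: |R|=0.5511
R=1: x+7/15x²=0 ⇒ x=−15/7=-2.1429; min R=1−1/(4·7/15)=0.4643>−1
Confirm numerically:
  x=-1.863: |R|=0.75669 <1
  x=-1.416: |R|=0.51969 <1
  x=-1.093: |R|=0.46450 <1
  x=-0.880: |R|=0.48139 <1
  x=-2.484: |R|=1.39545 >1
  x=-2.304: |R|=1.17326 >1
So |R|<1 on (-2.1429, 0).

left endpoint -2.1429.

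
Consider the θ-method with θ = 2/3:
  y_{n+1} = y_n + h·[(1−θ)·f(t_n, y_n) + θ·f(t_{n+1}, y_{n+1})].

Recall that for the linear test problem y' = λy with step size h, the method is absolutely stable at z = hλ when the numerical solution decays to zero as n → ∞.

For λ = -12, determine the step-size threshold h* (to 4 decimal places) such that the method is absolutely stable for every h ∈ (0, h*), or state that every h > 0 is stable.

unbounded; (−∞, 0). Any h>0 works for λ=-12.

Set f=λy, z=hλ:
  y_{n+1} = y_n + z·[1/3·y_n + 2/3·y_{n+1}] ⇒ (1 − 2/3z)y_{n+1} = (1 + 1/3z)y_n
  ⇒ R(z) = (1 + 1/3z)/(1 − 2/3z).

Boundary: |R(x)|=1, x<0.
x=-1.09: |R|=0.3687
x=-2: |R|=0.1429
x=-10: |R|=0.3043
x=-100: |R|=0.4778
θ=2/3≥1/2 ⇒ |1+1/3x|<|1−2/3x| ∀x<0 ⇒ unbounded interval.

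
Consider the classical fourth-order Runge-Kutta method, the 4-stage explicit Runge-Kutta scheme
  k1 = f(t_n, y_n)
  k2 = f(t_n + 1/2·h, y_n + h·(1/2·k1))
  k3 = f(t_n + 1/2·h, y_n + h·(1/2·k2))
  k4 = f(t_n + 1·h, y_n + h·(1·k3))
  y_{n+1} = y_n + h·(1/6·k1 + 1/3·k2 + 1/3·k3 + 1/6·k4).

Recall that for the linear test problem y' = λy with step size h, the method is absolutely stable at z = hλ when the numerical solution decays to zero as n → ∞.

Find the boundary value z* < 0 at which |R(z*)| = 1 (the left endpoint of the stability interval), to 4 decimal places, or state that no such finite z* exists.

left endpoint -2.7853.

Test eqn y'=λy, z=hλ:
  order 4, 4-stage ⇒ R(z)=1+z+z^2/2+z^3/6+z^4/24
  (e.g. R(-0.47)=0.62518, |R|=0.62518)

Boundary: |R(x)|=1, x<0.
x=-0.47: |R|=0.6252
|R(-2.63)|=0.7900 |R(-2.47)|=0.6198 |R(-1.81)|=0.2870
Bisect:
  x_lo=-3.1322 |R|=1.6620  x_hi=-0.1561 |R|=0.8554
  mid=-1.64416 |R|=0.27119 →hi
  mid=-2.38817 |R|=0.54875 →hi
  mid=-2.76017 |R|=0.96278 →hi
  mid=-2.94617 |R|=1.27091 →lo
  mid=-2.85317 |R|=1.10725 →lo
  mid=-2.80667 |R|=1.03271 →lo
  mid=-2.78342 |R|=0.99718 →hi
  ...
  [-2.78542,-2.78524] ⇒ x*=-2.7853
Interval (-2.7853, 0).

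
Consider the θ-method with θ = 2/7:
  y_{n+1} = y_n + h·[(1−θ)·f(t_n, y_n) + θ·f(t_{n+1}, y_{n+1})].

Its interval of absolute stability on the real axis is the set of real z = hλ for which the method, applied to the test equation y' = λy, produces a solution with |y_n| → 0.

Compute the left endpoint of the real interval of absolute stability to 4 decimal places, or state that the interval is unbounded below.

left endpoint -4.6667.

Set f=λy, z=hλ:
  y_{n+1} = y_n + z·[5/7·y_n + 2/7·y_{n+1}] ⇒ (1 − 2/7z)y_{n+1} = (1 + 5/7z)y_n
  ⇒ R(z) = (1 + 5/7z)/(1 − 2/7z).

Solve |R(x)|<1 on ℝ⁻.
x=-1.7: |R|=0.1442
R=−1: 1+5/7x = −1+2/7x ⇒ -3/7x=2 ⇒ x=2/(-3/7)=-4.6667
Confirm numerically:
  x=-4.624: |R|=0.99212 <1
  x=-4.399: |R|=0.94917 <1
  x=-4.160: |R|=0.90078 <1
  x=-5.092: |R|=1.07426 >1
  x=-4.949: |R|=1.05012 >1
  x=-4.766: |R|=1.01803 >1
So |R|<1 on (-4.6667, 0).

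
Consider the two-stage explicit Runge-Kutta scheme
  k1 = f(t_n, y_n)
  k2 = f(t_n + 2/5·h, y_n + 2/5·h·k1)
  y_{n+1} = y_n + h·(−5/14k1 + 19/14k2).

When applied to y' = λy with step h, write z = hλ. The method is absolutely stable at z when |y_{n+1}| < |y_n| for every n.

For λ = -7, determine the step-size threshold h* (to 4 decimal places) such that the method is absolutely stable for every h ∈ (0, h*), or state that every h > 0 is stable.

(-1.8421,0); λ=-7 ⇒ h* = (35/19)/7 = 0.2632.

Set f=λy, z=hλ:
  k1=λy_n ⇒ h·k1=z·y_n;  k2=λ(1+2/5z)y_n ⇒ h·k2=z(1+2/5z)y_n
  y_{n+1}/y_n = 1 − 5/14z + 19/14z(1+2/5z) = 1 + z + 19/35z²
  Hence R(z) = 1 + z + 19/35z².

Boundary: |R(x)|=1, x<0.
x=-0.34: |R|=0.7228
R=1: x+19/35x²=0 ⇒ x=−35/19=-1.8421; min R=1−1/(4·19/35)=0.5395>−1
Confirm numerically:
  x=-1.787: |R|=0.94654 <1
  x=-1.045: |R|=0.54781 <1
  x=-0.956: |R|=0.54014 <1
  x=-0.854: |R|=0.54191 <1
  x=-2.235: |R|=1.47669 >1
  x=-2.165: |R|=1.37949 >1
  x=-2.060: |R|=1.24367 >1
Interval (-1.8421, 0).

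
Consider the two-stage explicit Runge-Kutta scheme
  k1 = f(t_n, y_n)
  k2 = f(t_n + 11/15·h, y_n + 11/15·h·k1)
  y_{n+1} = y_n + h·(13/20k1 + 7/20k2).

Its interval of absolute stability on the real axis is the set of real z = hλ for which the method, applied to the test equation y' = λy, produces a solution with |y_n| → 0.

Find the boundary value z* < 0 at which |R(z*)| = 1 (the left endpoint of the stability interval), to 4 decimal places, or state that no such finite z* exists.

left endpoint -3.8961.

With y'=λy (z=hλ):
  k1=λy_n ⇒ h·k1=z·y_n;  k2=λ(1+11/15z)y_n ⇒ h·k2=z(1+11/15z)y_n
  y_{n+1}/y_n = 1 + 13/20z + 7/20z(1+11/15z) = 1 + z + 77/300z²
  ⇒ R(z) = 1 + z + 77/300z².

Need |R(x)|<1, x<0.
x=-0.76: |R|=0.3883
R=1: x+77/300x²=0 ⇒ x=−300/77=-3.8961; min R=1−1/(4·77/300)=0.0260>−1
Confirm numerically:
  x=-3.820: |R|=0.92538 <1
  x=-3.251: |R|=0.46171 <1
  x=-2.275: |R|=0.05341 <1
  x=-2.051: |R|=0.02869 <1
  x=-4.328: |R|=1.47977 >1
  x=-4.059: |R|=1.16971 >1
So |R|<1 on (-3.8961, 0).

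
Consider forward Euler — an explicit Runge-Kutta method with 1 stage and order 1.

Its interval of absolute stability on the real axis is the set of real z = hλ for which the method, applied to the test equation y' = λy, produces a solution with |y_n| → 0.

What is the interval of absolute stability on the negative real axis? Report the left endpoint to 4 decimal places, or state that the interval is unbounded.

Set f=λy, z=hλ:
  order 1, 1-stage ⇒ R(z)=1+z
  (e.g. R(-0.32)=0.68000, |R|=0.68000)

Solve |R(x)|<1 on ℝ⁻.
x=-0.32: |R|=0.6800
|R(-1.98)|=0.9800 |R(-1.11)|=0.1100 |R(-1.03)|=0.0300
Bisect:
  x_lo=-2.3458 |R|=1.3458  x_hi=-0.3969 |R|=0.6031
  mid=-1.37135 |R|=0.37135 →hi
  mid=-1.85855 |R|=0.85855 →hi
  mid=-2.10215 |R|=1.10215 →lo
  mid=-1.98035 |R|=0.98035 →hi
  mid=-2.04125 |R|=1.04125 →lo
  mid=-2.01080 |R|=1.01080 →lo
  mid=-1.99558 |R|=0.99558 →hi
  mid=-2.00319 |R|=1.00319 →lo
  mid=-1.99938 |R|=0.99938 →hi
  ...
  [-2.00010,-1.99998] ⇒ x*=-2.0000
So |R|<1 on (-2.0000, 0).

z∈(-2.0000,0).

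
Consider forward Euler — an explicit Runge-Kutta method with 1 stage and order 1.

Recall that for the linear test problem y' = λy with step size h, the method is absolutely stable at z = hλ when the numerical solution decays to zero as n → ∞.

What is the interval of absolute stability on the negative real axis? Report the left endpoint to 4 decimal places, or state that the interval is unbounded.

Test eqn y'=λy, z=hλ:
  order 1, 1-stage ⇒ R(z)=1+z
  (e.g. R(-0.97)=0.03000, |R|=0.03000)

Find x<0 with |R(x)|<1.
x=-0.97: |R|=0.0300
|R(-1.87)|=0.8700 |R(-1.63)|=0.6300 |R(-1.08)|=0.0800
Bisect:
  x_lo=-2.7861 |R|=1.7861  x_hi=-0.0845 |R|=0.9155
  mid=-1.43527 |R|=0.43527 →hi
  mid=-2.11067 |R|=1.11067 →lo
  mid=-1.77297 |R|=0.77297 →hi
  mid=-1.94182 |R|=0.94182 →hi
  mid=-2.02625 |R|=1.02625 →lo
  mid=-1.98404 |R|=0.98404 →hi
  mid=-2.00514 |R|=1.00514 →lo
  mid=-1.99459 |R|=0.99459 →hi
  mid=-1.99987 |R|=0.99987 →hi
  mid=-2.00251 |R|=1.00251 →lo
  ...
  [-2.00003,-1.99987] ⇒ x*=-2.0000
Interval (-2.0000, 0).

z∈(-2.0000,0).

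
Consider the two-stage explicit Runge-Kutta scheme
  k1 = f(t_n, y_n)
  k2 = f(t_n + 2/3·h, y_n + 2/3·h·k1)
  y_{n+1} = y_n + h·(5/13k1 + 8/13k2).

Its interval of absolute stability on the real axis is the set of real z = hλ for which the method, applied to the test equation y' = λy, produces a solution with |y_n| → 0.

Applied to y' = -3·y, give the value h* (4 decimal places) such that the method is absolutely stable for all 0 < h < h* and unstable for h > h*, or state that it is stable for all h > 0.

On y'=λy, z=hλ:
  k1=λy_n ⇒ h·k1=z·y_n;  k2=λ(1+2/3z)y_n ⇒ h·k2=z(1+2/3z)y_n
  y_{n+1}/y_n = 1 + 5/13z + 8/13z(1+2/3z) = 1 + z + 16/39z²
  so R(z) = 1 + z + 16/39z².

Need |R(x)|<1, x<0.
x=-0.47: |R|=0.6206
R=1: x+16/39x²=0 ⇒ x=−39/16=-2.4375; min R=1−1/(4·16/39)=0.3906>−1
Confirm numerically:
  x=-2.278: |R|=0.85094 <1
  x=-1.909: |R|=0.58609 <1
  x=-1.044: |R|=0.40315 <1
  x=-1.022: |R|=0.40651 <1
  x=-2.839: |R|=1.46763 >1
  x=-2.461: |R|=1.02373 >1
So |R|<1 on (-2.4375, 0).

(-2.4375,0); λ=-3 ⇒ h* = (39/16)/3 = 0.8125.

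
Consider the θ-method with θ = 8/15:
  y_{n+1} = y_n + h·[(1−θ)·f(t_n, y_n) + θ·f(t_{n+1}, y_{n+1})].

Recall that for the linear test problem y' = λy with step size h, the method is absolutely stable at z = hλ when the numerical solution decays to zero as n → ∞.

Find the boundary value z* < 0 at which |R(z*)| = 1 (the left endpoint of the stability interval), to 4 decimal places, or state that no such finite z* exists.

unbounded; (−∞, 0).

Test eqn y'=λy, z=hλ:
  y_{n+1} = y_n + z·[7/15·y_n + 8/15·y_{n+1}] ⇒ (1 − 8/15z)y_{n+1} = (1 + 7/15z)y_n
  R(z) = (1 + 7/15z)/(1 − 8/15z).

Solve |R(x)|<1 on ℝ⁻.
x=-0.66: |R|=0.5118
x=-2: |R|=0.0323
x=-10: |R|=0.5789
x=-100: |R|=0.8405
θ=8/15≥1/2 ⇒ |1+7/15x|<|1−8/15x| ∀x<0 ⇒ interval (−∞,0).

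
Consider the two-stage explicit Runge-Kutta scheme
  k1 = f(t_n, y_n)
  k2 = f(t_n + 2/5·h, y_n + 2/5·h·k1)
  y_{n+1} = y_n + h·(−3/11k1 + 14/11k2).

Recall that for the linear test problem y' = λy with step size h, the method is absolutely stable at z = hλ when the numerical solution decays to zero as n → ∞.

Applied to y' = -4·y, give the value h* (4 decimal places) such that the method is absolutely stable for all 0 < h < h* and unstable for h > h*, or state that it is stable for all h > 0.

Set f=λy, z=hλ:
  k1=λy_n ⇒ h·k1=z·y_n;  k2=λ(1+2/5z)y_n ⇒ h·k2=z(1+2/5z)y_n
  y_{n+1}/y_n = 1 − 3/11z + 14/11z(1+2/5z) = 1 + z + 28/55z²
  Hence R(z) = 1 + z + 28/55z².

Boundary: |R(x)|=1, x<0.
x=-1.72: |R|=0.7861
R=1: x+28/55x²=0 ⇒ x=−55/28=-1.9643; min R=1−1/(4·28/55)=0.5089>−1
Confirm numerically:
  x=-1.842: |R|=0.88533 <1
  x=-1.633: |R|=0.72459 <1
  x=-1.038: |R|=0.51052 <1
  x=-0.874: |R|=0.51488 <1
  x=-2.442: |R|=1.59389 >1
  x=-2.374: |R|=1.49517 >1
  x=-2.261: |R|=1.34153 >1
Interval (-1.9643, 0).

(-1.9643,0); λ=-4 ⇒ h* = (55/28)/4 = 0.4911.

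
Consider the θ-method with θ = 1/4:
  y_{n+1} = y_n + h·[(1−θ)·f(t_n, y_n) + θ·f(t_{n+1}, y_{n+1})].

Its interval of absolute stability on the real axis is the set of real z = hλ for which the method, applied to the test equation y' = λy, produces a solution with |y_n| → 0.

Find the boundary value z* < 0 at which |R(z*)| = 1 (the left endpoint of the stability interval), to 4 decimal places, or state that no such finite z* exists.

On y'=λy, z=hλ:
  y_{n+1} = y_n + z·[3/4·y_n + 1/4·y_{n+1}] ⇒ (1 − 1/4z)y_{n+1} = (1 + 3/4z)y_n
  so R(z) = (1 + 3/4z)/(1 − 1/4z).

Need |R(x)|<1, x<0.
x=-0.78: |R|=0.3473
R=−1: 1+3/4x = −1+1/4x ⇒ -1/2x=2 ⇒ x=2/(-1/2)=-4.0000
Confirm numerically:
  x=-3.596: |R|=0.89363 <1
  x=-3.554: |R|=0.88192 <1
  x=-2.976: |R|=0.70642 <1
  x=-1.654: |R|=0.17015 <1
  x=-4.548: |R|=1.12822 >1
  x=-4.384: |R|=1.09160 >1
So |R|<1 on (-4.0000, 0).

z* = -4.0000.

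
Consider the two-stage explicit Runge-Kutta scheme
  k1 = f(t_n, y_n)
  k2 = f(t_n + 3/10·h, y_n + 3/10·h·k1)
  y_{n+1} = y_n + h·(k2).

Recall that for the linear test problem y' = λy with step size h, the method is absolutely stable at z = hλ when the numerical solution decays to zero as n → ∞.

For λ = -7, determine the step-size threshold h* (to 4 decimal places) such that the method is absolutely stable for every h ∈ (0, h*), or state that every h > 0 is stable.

(-3.3333,0); λ=-7 ⇒ h* = (10/3)/7 = 0.4762.

Set f=λy, z=hλ:
  k1=λy_n ⇒ h·k1=z·y_n;  k2=λ(1+3/10z)y_n ⇒ h·k2=z(1+3/10z)y_n
  y_{n+1}/y_n = 1 + z(1+3/10z) = 1 + z + 3/10z²
  R(z) = 1 + z + 3/10z².

Solve |R(x)|<1 on ℝ⁻.
x=-1.72: |R|=0.1675
R=1: x+3/10x²=0 ⇒ x=−10/3=-3.3333; min R=1−1/(4·3/10)=0.1667>−1
Confirm numerically:
  x=-2.217: |R|=0.25753 <1
  x=-2.176: |R|=0.24449 <1
  x=-2.158: |R|=0.23909 <1
  x=-1.907: |R|=0.18399 <1
  x=-3.827: |R|=1.56678 >1
  x=-3.774: |R|=1.49892 >1
Interval (-3.3333, 0).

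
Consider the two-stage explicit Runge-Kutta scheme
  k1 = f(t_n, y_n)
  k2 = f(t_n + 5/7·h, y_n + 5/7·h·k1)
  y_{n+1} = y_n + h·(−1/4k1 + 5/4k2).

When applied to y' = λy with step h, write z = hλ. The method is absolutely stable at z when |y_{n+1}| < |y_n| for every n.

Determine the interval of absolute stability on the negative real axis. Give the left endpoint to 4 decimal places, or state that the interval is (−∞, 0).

Test eqn y'=λy, z=hλ:
  k1=λy_n ⇒ h·k1=z·y_n;  k2=λ(1+5/7z)y_n ⇒ h·k2=z(1+5/7z)y_n
  y_{n+1}/y_n = 1 − 1/4z + 5/4z(1+5/7z) = 1 + z + 25/28z²
  Hence R(z) = 1 + z + 25/28z².

Find x<0 with |R(x)|<1.
x=-1.8: |R|=2.0929
R=1: x+25/28x²=0 ⇒ x=−28/25=-1.1200; min R=1−1/(4·25/28)=0.7200>−1
Confirm numerically:
  x=-0.815: |R|=0.77806 <1
  x=-0.779: |R|=0.76282 <1
  x=-0.492: |R|=0.72413 <1
  x=-0.483: |R|=0.72529 <1
  x=-1.418: |R|=1.37729 >1
  x=-1.325: |R|=1.24252 >1
So |R|<1 on (-1.1200, 0).

z∈(-1.1200,0).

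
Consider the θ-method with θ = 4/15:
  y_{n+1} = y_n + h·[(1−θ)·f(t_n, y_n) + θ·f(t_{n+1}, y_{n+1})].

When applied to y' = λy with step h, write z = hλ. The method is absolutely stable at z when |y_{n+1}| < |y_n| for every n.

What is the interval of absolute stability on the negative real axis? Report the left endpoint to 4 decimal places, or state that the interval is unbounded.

z∈(-4.2857,0).

Test eqn y'=λy, z=hλ:
  y_{n+1} = y_n + z·[11/15·y_n + 4/15·y_{n+1}] ⇒ (1 − 4/15z)y_{n+1} = (1 + 11/15z)y_n
  so R(z) = (1 + 11/15z)/(1 − 4/15z).

Need |R(x)|<1, x<0.
x=-0.43: |R|=0.6142
R=−1: 1+11/15x = −1+4/15x ⇒ -7/15x=2 ⇒ x=2/(-7/15)=-4.2857
Confirm numerically:
  x=-4.239: |R|=0.98977 <1
  x=-3.534: |R|=0.81940 <1
  x=-2.256: |R|=0.40859 <1
  x=-4.767: |R|=1.09889 >1
  x=-4.626: |R|=1.07110 >1
  x=-4.589: |R|=1.06365 >1
Interval (-4.2857, 0).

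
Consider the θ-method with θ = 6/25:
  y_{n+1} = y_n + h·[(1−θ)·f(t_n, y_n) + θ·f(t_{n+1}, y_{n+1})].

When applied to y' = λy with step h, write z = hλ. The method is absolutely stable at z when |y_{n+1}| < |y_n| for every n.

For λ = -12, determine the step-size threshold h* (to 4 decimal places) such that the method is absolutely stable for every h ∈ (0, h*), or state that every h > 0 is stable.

(-3.8462,0); λ=-12 ⇒ h* = (50/13)/12 = 0.3205.

Set f=λy, z=hλ:
  y_{n+1} = y_n + z·[19/25·y_n + 6/25·y_{n+1}] ⇒ (1 − 6/25z)y_{n+1} = (1 + 19/25z)y_n
  R(z) = (1 + 19/25z)/(1 − 6/25z).

Find x<0 with |R(x)|<1.
x=-1.4: |R|=0.0479
R=−1: 1+19/25x = −1+6/25x ⇒ -13/25x=2 ⇒ x=2/(-13/25)=-3.8462
Confirm numerically:
  x=-3.438: |R|=0.88371 <1
  x=-2.192: |R|=0.43636 <1
  x=-2.135: |R|=0.41166 <1
  x=-1.923: |R|=0.31575 <1
  x=-4.304: |R|=1.11711 >1
  x=-4.298: |R|=1.11566 >1
  x=-3.964: |R|=1.03140 >1
Interval (-3.8462, 0).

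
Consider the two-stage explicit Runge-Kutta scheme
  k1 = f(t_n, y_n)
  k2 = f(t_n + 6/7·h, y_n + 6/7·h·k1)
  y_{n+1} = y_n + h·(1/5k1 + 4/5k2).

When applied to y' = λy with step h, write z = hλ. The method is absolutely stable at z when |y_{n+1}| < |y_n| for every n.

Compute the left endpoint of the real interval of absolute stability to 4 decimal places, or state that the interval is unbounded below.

With y'=λy (z=hλ):
  k1=λy_n ⇒ h·k1=z·y_n;  k2=λ(1+6/7z)y_n ⇒ h·k2=z(1+6/7z)y_n
  y_{n+1}/y_n = 1 + 1/5z + 4/5z(1+6/7z) = 1 + z + 24/35z²
  so R(z) = 1 + z + 24/35z².

Need |R(x)|<1, x<0.
x=-0.5: |R|=0.6714
R=1: x+24/35x²=0 ⇒ x=−35/24=-1.4583; min R=1−1/(4·24/35)=0.6354>−1
Confirm numerically:
  x=-1.287: |R|=0.84880 <1
  x=-1.131: |R|=0.74614 <1
  x=-1.127: |R|=0.74395 <1
  x=-0.911: |R|=0.65809 <1
  x=-2.057: |R|=1.84443 >1
  x=-1.491: |R|=1.03340 >1
Stable set (-1.4583, 0).

left endpoint -1.4583.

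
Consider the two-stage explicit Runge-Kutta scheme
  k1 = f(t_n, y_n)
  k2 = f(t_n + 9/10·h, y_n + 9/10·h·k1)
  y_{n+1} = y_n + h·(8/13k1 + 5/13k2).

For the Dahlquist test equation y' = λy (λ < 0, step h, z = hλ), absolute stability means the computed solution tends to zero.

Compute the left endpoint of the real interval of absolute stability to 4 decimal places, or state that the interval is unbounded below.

Test eqn y'=λy, z=hλ:
  k1=λy_n ⇒ h·k1=z·y_n;  k2=λ(1+9/10z)y_n ⇒ h·k2=z(1+9/10z)y_n
  y_{n+1}/y_n = 1 + 8/13z + 5/13z(1+9/10z) = 1 + z + 9/26z²
  ⇒ R(z) = 1 + z + 9/26z².

Solve |R(x)|<1 on ℝ⁻.
x=-1.35: |R|=0.2809
R=1: x+9/26x²=0 ⇒ x=−26/9=-2.8889; min R=1−1/(4·9/26)=0.2778>−1
Confirm numerically:
  x=-2.730: |R|=0.84985 <1
  x=-2.721: |R|=0.84187 <1
  x=-2.583: |R|=0.72650 <1
  x=-3.257: |R|=1.41502 >1
  x=-3.162: |R|=1.29893 >1
  x=-2.916: |R|=1.02737 >1
Stable set (-2.8889, 0).

z* = -2.8889.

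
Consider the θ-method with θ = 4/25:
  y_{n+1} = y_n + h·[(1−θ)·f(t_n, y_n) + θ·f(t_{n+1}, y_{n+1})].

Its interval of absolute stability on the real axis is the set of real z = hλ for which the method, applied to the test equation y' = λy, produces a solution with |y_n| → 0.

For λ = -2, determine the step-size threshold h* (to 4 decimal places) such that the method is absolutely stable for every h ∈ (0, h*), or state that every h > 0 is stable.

(-2.9412,0); λ=-2 ⇒ h* = (50/17)/2 = 1.4706.

With y'=λy (z=hλ):
  y_{n+1} = y_n + z·[21/25·y_n + 4/25·y_{n+1}] ⇒ (1 − 4/25z)y_{n+1} = (1 + 21/25z)y_n
  Hence R(z) = (1 + 21/25z)/(1 − 4/25z).

Solve |R(x)|<1 on ℝ⁻.
x=-1.73: |R|=0.3549
R=−1: 1+21/25x = −1+4/25x ⇒ -17/25x=2 ⇒ x=2/(-17/25)=-2.9412
Confirm numerically:
  x=-2.554: |R|=0.81310 <1
  x=-2.350: |R|=0.70785 <1
  x=-1.993: |R|=0.51113 <1
  x=-1.281: |R|=0.06311 <1
  x=-3.414: |R|=1.20794 >1
  x=-3.037: |R|=1.04385 >1
  x=-3.024: |R|=1.03796 >1
So |R|<1 on (-2.9412, 0).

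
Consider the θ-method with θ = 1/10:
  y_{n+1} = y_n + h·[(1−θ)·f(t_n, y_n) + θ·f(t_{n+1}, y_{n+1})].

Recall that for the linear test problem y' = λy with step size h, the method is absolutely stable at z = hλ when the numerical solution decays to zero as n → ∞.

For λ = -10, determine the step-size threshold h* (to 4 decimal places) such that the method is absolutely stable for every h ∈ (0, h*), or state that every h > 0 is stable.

(-2.5000,0); λ=-10 ⇒ h* = (5/2)/10 = 0.2500.

On y'=λy, z=hλ:
  y_{n+1} = y_n + z·[9/10·y_n + 1/10·y_{n+1}] ⇒ (1 − 1/10z)y_{n+1} = (1 + 9/10z)y_n
  so R(z) = (1 + 9/10z)/(1 − 1/10z).

Solve |R(x)|<1 on ℝ⁻.
x=-0.57: |R|=0.4607
R=−1: 1+9/10x = −1+1/10x ⇒ -4/5x=2 ⇒ x=2/(-4/5)=-2.5000
Confirm numerically:
  x=-1.796: |R|=0.52255 <1
  x=-1.666: |R|=0.42808 <1
  x=-1.217: |R|=0.08496 <1
  x=-2.958: |R|=1.28276 >1
  x=-2.894: |R|=1.24445 >1
  x=-2.857: |R|=1.22214 >1
Interval (-2.5000, 0).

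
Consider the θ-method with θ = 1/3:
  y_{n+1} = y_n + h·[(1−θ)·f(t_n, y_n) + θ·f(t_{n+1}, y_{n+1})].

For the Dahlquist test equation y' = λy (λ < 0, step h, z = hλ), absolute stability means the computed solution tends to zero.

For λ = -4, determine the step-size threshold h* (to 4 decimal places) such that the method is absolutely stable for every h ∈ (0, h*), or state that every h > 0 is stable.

(-6.0000,0); λ=-4 ⇒ h* = (6)/4 = 1.5000.

Test eqn y'=λy, z=hλ:
  y_{n+1} = y_n + z·[2/3·y_n + 1/3·y_{n+1}] ⇒ (1 − 1/3z)y_{n+1} = (1 + 2/3z)y_n
  so R(z) = (1 + 2/3z)/(1 − 1/3z).

Solve |R(x)|<1 on ℝ⁻.
x=-1.55: |R|=0.0220
R=−1: 1+2/3x = −1+1/3x ⇒ -1/3x=2 ⇒ x=2/(-1/3)=-6.0000
Confirm numerically:
  x=-5.921: |R|=0.99114 <1
  x=-5.851: |R|=0.98317 <1
  x=-2.893: |R|=0.47276 <1
  x=-6.563: |R|=1.05887 >1
  x=-6.327: |R|=1.03506 >1
Interval (-6.0000, 0).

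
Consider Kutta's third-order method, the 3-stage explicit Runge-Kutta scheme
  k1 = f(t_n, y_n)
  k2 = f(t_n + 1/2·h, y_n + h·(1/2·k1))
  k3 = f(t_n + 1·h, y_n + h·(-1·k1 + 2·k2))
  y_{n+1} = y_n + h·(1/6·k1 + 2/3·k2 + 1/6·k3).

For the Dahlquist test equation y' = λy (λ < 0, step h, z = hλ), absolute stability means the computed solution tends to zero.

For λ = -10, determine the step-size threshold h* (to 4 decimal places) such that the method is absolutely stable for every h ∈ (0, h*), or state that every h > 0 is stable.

With y'=λy (z=hλ):
  order 3, 3-stage ⇒ R(z)=1+z+z^2/2+z^3/6
  (e.g. R(-0.74)=0.46626, |R|=0.46626)

Solve |R(x)|<1 on ℝ⁻.
x=-0.74: |R|=0.4663
|R(-2.43)|=0.8690 |R(-1.65)|=0.0374 |R(-1.5)|=0.0625
Bisect:
  x_lo=-3.0739 |R|=2.1903  x_hi=-0.2118 |R|=0.8091
  mid=-1.64284 |R|=0.03236 →hi
  mid=-2.35837 |R|=0.76358 →hi
  mid=-2.71613 |R|=1.36709 →lo
  mid=-2.53725 |R|=1.04074 →lo
  mid=-2.44781 |R|=0.89637 →hi
  mid=-2.49253 |R|=0.96706 →hi
  mid=-2.51489 |R|=1.00352 →lo
  mid=-2.50371 |R|=0.98520 →hi
  ...
  [-2.51279,-2.51262] ⇒ x*=-2.5127
Stable set (-2.5127, 0).

(-2.5127,0); λ=-10 ⇒ h* = 0.2513.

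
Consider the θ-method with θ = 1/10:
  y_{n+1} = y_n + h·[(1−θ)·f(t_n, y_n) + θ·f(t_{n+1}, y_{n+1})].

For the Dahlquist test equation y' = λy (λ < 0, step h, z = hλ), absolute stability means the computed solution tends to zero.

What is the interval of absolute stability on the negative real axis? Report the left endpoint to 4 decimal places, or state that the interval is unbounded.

z∈(-2.5000,0).

On y'=λy, z=hλ:
  y_{n+1} = y_n + z·[9/10·y_n + 1/10·y_{n+1}] ⇒ (1 − 1/10z)y_{n+1} = (1 + 9/10z)y_n
  R(z) = (1 + 9/10z)/(1 − 1/10z).

Find x<0 with |R(x)|<1.
x=-1.27: |R|=0.1269
R=−1: 1+9/10x = −1+1/10x ⇒ -4/5x=2 ⇒ x=2/(-4/5)=-2.5000
Confirm numerically:
  x=-2.462: |R|=0.97561 <1
  x=-1.868: |R|=0.57398 <1
  x=-1.182: |R|=0.05706 <1
  x=-1.066: |R|=0.03669 <1
  x=-2.945: |R|=1.27501 >1
  x=-2.915: |R|=1.25707 >1
So |R|<1 on (-2.5000, 0).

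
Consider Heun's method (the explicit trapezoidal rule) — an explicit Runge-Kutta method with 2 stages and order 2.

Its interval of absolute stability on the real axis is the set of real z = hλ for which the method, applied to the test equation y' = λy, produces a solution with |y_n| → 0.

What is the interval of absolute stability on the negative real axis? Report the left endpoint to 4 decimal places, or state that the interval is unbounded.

(-2.0000, 0).

Set f=λy, z=hλ:
  order 2, 2-stage ⇒ R(z)=1+z+z^2/2
  (e.g. R(-0.67)=0.55445, |R|=0.55445)

Solve |R(x)|<1 on ℝ⁻.
x=-0.67: |R|=0.5544
|R(-1.47)|=0.6104 |R(-0.95)|=0.5012 |R(-0.6)|=0.5800
Bisect:
  x_lo=-2.6511 |R|=1.8631  x_hi=-0.2640 |R|=0.7709
  mid=-1.45756 |R|=0.60468 →hi
  mid=-2.05435 |R|=1.05583 →lo
  mid=-1.75596 |R|=0.78573 →hi
  mid=-1.90515 |R|=0.90965 →hi
  mid=-1.97975 |R|=0.97996 →hi
  mid=-2.01705 |R|=1.01720 →lo
  mid=-1.99840 |R|=0.99840 →hi
  ...
  [-2.00001,-1.99986] ⇒ x*=-2.0000
Stable set (-2.0000, 0).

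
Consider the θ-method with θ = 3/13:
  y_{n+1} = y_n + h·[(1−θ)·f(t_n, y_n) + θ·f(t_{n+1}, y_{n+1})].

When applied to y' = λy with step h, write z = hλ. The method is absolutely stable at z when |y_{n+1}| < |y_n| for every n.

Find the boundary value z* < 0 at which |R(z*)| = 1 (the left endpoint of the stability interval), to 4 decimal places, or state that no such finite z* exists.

z* = -3.7143.

With y'=λy (z=hλ):
  y_{n+1} = y_n + z·[10/13·y_n + 3/13·y_{n+1}] ⇒ (1 − 3/13z)y_{n+1} = (1 + 10/13z)y_n
  so R(z) = (1 + 10/13z)/(1 − 3/13z).

Boundary: |R(x)|=1, x<0.
x=-1.74: |R|=0.2415
R=−1: 1+10/13x = −1+3/13x ⇒ -7/13x=2 ⇒ x=2/(-7/13)=-3.7143
Confirm numerically:
  x=-3.385: |R|=0.90045 <1
  x=-1.690: |R|=0.21583 <1
  x=-1.546: |R|=0.13947 <1
  x=-3.858: |R|=1.04094 >1
  x=-3.763: |R|=1.01404 >1
Interval (-3.7143, 0).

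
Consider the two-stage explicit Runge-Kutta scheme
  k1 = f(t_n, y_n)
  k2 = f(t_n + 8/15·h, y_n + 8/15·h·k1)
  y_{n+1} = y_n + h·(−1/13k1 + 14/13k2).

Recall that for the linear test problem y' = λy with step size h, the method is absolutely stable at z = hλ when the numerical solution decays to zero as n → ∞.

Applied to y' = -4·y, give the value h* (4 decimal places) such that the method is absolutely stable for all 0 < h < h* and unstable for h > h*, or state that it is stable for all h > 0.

With y'=λy (z=hλ):
  k1=λy_n ⇒ h·k1=z·y_n;  k2=λ(1+8/15z)y_n ⇒ h·k2=z(1+8/15z)y_n
  y_{n+1}/y_n = 1 − 1/13z + 14/13z(1+8/15z) = 1 + z + 112/195z²
  ⇒ R(z) = 1 + z + 112/195z².

Find x<0 with |R(x)|<1.
x=-1.48: |R|=0.7781
R=1: x+112/195x²=0 ⇒ x=−195/112=-1.7411; min R=1−1/(4·112/195)=0.5647>−1
Confirm numerically:
  x=-1.691: |R|=0.95137 <1
  x=-1.268: |R|=0.65547 <1
  x=-0.923: |R|=0.56631 <1
  x=-2.216: |R|=1.60448 >1
  x=-1.927: |R|=1.20578 >1
  x=-1.894: |R|=1.16636 >1
Interval (-1.7411, 0).

(-1.7411,0); λ=-4 ⇒ h* = (195/112)/4 = 0.4353.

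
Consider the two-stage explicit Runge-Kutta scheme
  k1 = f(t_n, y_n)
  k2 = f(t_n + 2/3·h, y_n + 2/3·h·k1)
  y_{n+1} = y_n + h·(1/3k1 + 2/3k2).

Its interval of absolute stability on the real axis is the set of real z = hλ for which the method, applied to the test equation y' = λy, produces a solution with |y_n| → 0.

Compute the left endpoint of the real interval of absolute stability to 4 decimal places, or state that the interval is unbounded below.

left endpoint -2.2500.

With y'=λy (z=hλ):
  k1=λy_n ⇒ h·k1=z·y_n;  k2=λ(1+2/3z)y_n ⇒ h·k2=z(1+2/3z)y_n
  y_{n+1}/y_n = 1 + 1/3z + 2/3z(1+2/3z) = 1 + z + 4/9z²
  Hence R(z) = 1 + z + 4/9z².

Need |R(x)|<1, x<0.
x=-0.63: |R|=0.5464
R=1: x+4/9x²=0 ⇒ x=−9/4=-2.2500; min R=1−1/(4·4/9)=0.4375>−1
Confirm numerically:
  x=-2.009: |R|=0.78481 <1
  x=-1.837: |R|=0.66281 <1
  x=-1.076: |R|=0.43857 <1
  x=-2.773: |R|=1.64457 >1
  x=-2.467: |R|=1.23793 >1
Interval (-2.2500, 0).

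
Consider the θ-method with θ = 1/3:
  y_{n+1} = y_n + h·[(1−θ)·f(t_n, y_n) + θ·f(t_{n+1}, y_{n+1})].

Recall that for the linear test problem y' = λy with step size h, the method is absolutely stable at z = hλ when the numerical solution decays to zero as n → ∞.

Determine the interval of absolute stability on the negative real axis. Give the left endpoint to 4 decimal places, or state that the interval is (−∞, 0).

(-6.0000, 0).

On y'=λy, z=hλ:
  y_{n+1} = y_n + z·[2/3·y_n + 1/3·y_{n+1}] ⇒ (1 − 1/3z)y_{n+1} = (1 + 2/3z)y_n
  so R(z) = (1 + 2/3z)/(1 − 1/3z).

Solve |R(x)|<1 on ℝ⁻.
x=-1.25: |R|=0.1176
R=−1: 1+2/3x = −1+1/3x ⇒ -1/3x=2 ⇒ x=2/(-1/3)=-6.0000
Confirm numerically:
  x=-5.971: |R|=0.99677 <1
  x=-5.670: |R|=0.96194 <1
  x=-5.601: |R|=0.95361 <1
  x=-6.492: |R|=1.05183 >1
  x=-6.249: |R|=1.02692 >1
Stable set (-6.0000, 0).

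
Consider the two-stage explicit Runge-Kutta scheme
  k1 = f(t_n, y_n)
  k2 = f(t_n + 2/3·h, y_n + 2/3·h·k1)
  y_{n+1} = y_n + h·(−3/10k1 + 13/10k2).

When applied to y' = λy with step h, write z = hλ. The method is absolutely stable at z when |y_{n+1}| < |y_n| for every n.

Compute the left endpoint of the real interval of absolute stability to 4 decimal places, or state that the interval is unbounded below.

left endpoint -1.1538.

On y'=λy, z=hλ:
  k1=λy_n ⇒ h·k1=z·y_n;  k2=λ(1+2/3z)y_n ⇒ h·k2=z(1+2/3z)y_n
  y_{n+1}/y_n = 1 − 3/10z + 13/10z(1+2/3z) = 1 + z + 13/15z²
  so R(z) = 1 + z + 13/15z².

Solve |R(x)|<1 on ℝ⁻.
x=-0.99: |R|=0.8594
R=1: x+13/15x²=0 ⇒ x=−15/13=-1.1538; min R=1−1/(4·13/15)=0.7115>−1
Confirm numerically:
  x=-0.688: |R|=0.72223 <1
  x=-0.645: |R|=0.71556 <1
  x=-0.489: |R|=0.71824 <1
  x=-1.437: |R|=1.35264 >1
  x=-1.410: |R|=1.31302 >1
Stable set (-1.1538, 0).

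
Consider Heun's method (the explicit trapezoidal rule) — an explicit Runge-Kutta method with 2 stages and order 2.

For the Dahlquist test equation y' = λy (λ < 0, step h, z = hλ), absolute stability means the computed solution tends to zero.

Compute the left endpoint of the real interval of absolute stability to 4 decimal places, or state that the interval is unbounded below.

Set f=λy, z=hλ:
  order 2, 2-stage ⇒ R(z)=1+z+z^2/2
  (e.g. R(-0.45)=0.65125, |R|=0.65125)

Solve |R(x)|<1 on ℝ⁻.
x=-0.45: |R|=0.6512
|R(-1.69)|=0.7380 |R(-1.67)|=0.7244 |R(-1.65)|=0.7112
Bisect:
  x_lo=-2.8542 |R|=2.2190  x_hi=-0.1966 |R|=0.8227
  mid=-1.52539 |R|=0.63802 →hi
  mid=-2.18978 |R|=1.20779 →lo
  mid=-1.85759 |R|=0.86773 →hi
  mid=-2.02368 |R|=1.02396 →lo
  mid=-1.94063 |R|=0.94240 →hi
  mid=-1.98216 |R|=0.98232 →hi
  mid=-2.00292 |R|=1.00293 →lo
  mid=-1.99254 |R|=0.99257 →hi
  ...
  [-2.00000,-1.99984] ⇒ x*=-2.0000
So |R|<1 on (-2.0000, 0).

z* = -2.0000.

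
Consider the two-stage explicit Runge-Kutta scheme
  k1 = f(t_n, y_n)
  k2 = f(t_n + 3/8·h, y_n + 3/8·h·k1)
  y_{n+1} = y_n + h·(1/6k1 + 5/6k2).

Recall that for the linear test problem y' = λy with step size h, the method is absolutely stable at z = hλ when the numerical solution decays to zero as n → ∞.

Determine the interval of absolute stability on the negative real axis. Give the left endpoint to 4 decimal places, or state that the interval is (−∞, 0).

Set f=λy, z=hλ:
  k1=λy_n ⇒ h·k1=z·y_n;  k2=λ(1+3/8z)y_n ⇒ h·k2=z(1+3/8z)y_n
  y_{n+1}/y_n = 1 + 1/6z + 5/6z(1+3/8z) = 1 + z + 5/16z²
  so R(z) = 1 + z + 5/16z².

Find x<0 with |R(x)|<1.
x=-1.5: |R|=0.2031
R=1: x+5/16x²=0 ⇒ x=−16/5=-3.2000; min R=1−1/(4·5/16)=0.2000>−1
Confirm numerically:
  x=-3.033: |R|=0.84172 <1
  x=-2.744: |R|=0.60898 <1
  x=-2.613: |R|=0.52068 <1
  x=-3.775: |R|=1.67832 >1
  x=-3.540: |R|=1.37612 >1
Stable set (-3.2000, 0).

(-3.2000, 0).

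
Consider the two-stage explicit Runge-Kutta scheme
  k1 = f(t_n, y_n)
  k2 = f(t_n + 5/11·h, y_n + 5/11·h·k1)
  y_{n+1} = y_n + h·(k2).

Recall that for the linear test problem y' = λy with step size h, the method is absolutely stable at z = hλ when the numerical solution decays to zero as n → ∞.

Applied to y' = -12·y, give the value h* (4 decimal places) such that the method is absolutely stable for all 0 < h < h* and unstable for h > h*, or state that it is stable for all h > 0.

(-2.2000,0); λ=-12 ⇒ h* = (11/5)/12 = 0.1833.

With y'=λy (z=hλ):
  k1=λy_n ⇒ h·k1=z·y_n;  k2=λ(1+5/11z)y_n ⇒ h·k2=z(1+5/11z)y_n
  y_{n+1}/y_n = 1 + z(1+5/11z) = 1 + z + 5/11z²
  ⇒ R(z) = 1 + z + 5/11z².

Solve |R(x)|<1 on ℝ⁻.
x=-0.52: |R|=0.6029
R=1: x+5/11x²=0 ⇒ x=−11/5=-2.2000; min R=1−1/(4·5/11)=0.4500>−1
Confirm numerically:
  x=-1.242: |R|=0.45917 <1
  x=-1.081: |R|=0.45016 <1
  x=-0.948: |R|=0.46050 <1
  x=-0.912: |R|=0.46607 <1
  x=-2.704: |R|=1.61946 >1
  x=-2.499: |R|=1.33964 >1
Stable set (-2.2000, 0).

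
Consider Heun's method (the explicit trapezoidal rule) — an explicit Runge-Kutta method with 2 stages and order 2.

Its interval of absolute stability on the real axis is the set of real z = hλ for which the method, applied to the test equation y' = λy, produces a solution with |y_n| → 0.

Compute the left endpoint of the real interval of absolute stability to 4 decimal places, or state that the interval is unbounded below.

z* = -2.0000.

On y'=λy, z=hλ:
  order 2, 2-stage ⇒ R(z)=1+z+z^2/2
  (e.g. R(-0.55)=0.60125, |R|=0.60125)

Solve |R(x)|<1 on ℝ⁻.
x=-0.55: |R|=0.6013
|R(-1.84)|=0.8528 |R(-1.69)|=0.7380 |R(-0.82)|=0.5162
Bisect:
  x_lo=-2.3851 |R|=1.4593  x_hi=-0.0650 |R|=0.9371
  mid=-1.22504 |R|=0.52532 →hi
  mid=-1.80508 |R|=0.82407 →hi
  mid=-2.09509 |R|=1.09962 →lo
  mid=-1.95009 |R|=0.95133 →hi
  mid=-2.02259 |R|=1.02285 →lo
  mid=-1.98634 |R|=0.98643 →hi
  mid=-2.00446 |R|=1.00447 →lo
  ...
  [-2.00007,-1.99993] ⇒ x*=-2.0000
So |R|<1 on (-2.0000, 0).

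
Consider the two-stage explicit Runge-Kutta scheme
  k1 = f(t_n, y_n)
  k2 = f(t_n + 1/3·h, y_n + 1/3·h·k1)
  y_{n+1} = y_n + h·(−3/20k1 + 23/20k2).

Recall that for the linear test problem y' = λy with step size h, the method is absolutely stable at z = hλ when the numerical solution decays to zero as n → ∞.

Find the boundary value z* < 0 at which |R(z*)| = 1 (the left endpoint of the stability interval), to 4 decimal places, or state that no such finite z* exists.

left endpoint -2.6087.

Test eqn y'=λy, z=hλ:
  k1=λy_n ⇒ h·k1=z·y_n;  k2=λ(1+1/3z)y_n ⇒ h·k2=z(1+1/3z)y_n
  y_{n+1}/y_n = 1 − 3/20z + 23/20z(1+1/3z) = 1 + z + 23/60z²
  Hence R(z) = 1 + z + 23/60z².

Boundary: |R(x)|=1, x<0.
x=-1.7: |R|=0.4078
R=1: x+23/60x²=0 ⇒ x=−60/23=-2.6087; min R=1−1/(4·23/60)=0.3478>−1
Confirm numerically:
  x=-2.531: |R|=0.92462 <1
  x=-2.410: |R|=0.81644 <1
  x=-1.545: |R|=0.37003 <1
  x=-1.350: |R|=0.34863 <1
  x=-3.134: |R|=1.63108 >1
  x=-2.842: |R|=1.25417 >1
  x=-2.693: |R|=1.08703 >1
Interval (-2.6087, 0).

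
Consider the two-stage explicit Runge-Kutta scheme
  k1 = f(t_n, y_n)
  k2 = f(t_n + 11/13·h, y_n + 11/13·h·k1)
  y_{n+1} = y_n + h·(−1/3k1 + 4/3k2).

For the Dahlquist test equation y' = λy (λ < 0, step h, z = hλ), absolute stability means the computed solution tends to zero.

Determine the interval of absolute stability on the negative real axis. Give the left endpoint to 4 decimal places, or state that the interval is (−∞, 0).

z∈(-0.8864,0).

Test eqn y'=λy, z=hλ:
  k1=λy_n ⇒ h·k1=z·y_n;  k2=λ(1+11/13z)y_n ⇒ h·k2=z(1+11/13z)y_n
  y_{n+1}/y_n = 1 − 1/3z + 4/3z(1+11/13z) = 1 + z + 44/39z²
  R(z) = 1 + z + 44/39z².

Need |R(x)|<1, x<0.
x=-1.64: |R|=2.3944
R=1: x+44/39x²=0 ⇒ x=−39/44=-0.8864; min R=1−1/(4·44/39)=0.7784>−1
Confirm numerically:
  x=-0.733: |R|=0.87317 <1
  x=-0.576: |R|=0.79831 <1
  x=-0.427: |R|=0.77870 <1
  x=-1.424: |R|=1.86375 >1
  x=-1.155: |R|=1.35005 >1
Interval (-0.8864, 0).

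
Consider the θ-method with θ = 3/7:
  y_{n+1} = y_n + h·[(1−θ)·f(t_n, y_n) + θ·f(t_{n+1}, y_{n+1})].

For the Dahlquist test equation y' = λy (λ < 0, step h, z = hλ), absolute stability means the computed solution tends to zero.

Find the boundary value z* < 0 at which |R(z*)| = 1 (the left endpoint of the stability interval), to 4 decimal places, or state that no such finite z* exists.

On y'=λy, z=hλ:
  y_{n+1} = y_n + z·[4/7·y_n + 3/7·y_{n+1}] ⇒ (1 − 3/7z)y_{n+1} = (1 + 4/7z)y_n
  so R(z) = (1 + 4/7z)/(1 − 3/7z).

Boundary: |R(x)|=1, x<0.
x=-0.8: |R|=0.4043
R=−1: 1+4/7x = −1+3/7x ⇒ -1/7x=2 ⇒ x=2/(-1/7)=-14.0000
Confirm numerically:
  x=-13.812: |R|=0.99612 <1
  x=-12.513: |R|=0.96661 <1
  x=-8.931: |R|=0.85000 <1
  x=-6.176: |R|=0.69351 <1
  x=-14.443: |R|=1.00880 >1
  x=-14.184: |R|=1.00371 >1
  x=-14.141: |R|=1.00285 >1
Stable set (-14.0000, 0).

z* = -14.0000.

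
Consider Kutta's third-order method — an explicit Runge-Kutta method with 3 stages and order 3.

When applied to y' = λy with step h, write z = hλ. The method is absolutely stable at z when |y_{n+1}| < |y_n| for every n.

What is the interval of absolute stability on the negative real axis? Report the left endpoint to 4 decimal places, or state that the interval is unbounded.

Test eqn y'=λy, z=hλ:
  order 3, 3-stage ⇒ R(z)=1+z+z^2/2+z^3/6
  (e.g. R(-1.38)=0.13419, |R|=0.13419)

Need |R(x)|<1, x<0.
x=-1.38: |R|=0.1342
|R(-2.82)|=1.5814 |R(-2.12)|=0.4608 |R(-0.5)|=0.6042
Bisect:
  x_lo=-2.9841 |R|=1.9605  x_hi=-0.3957 |R|=0.6723
  mid=-1.68989 |R|=0.06633 →hi
  mid=-2.33699 |R|=0.73348 →hi
  mid=-2.66054 |R|=1.26006 →lo
  mid=-2.49876 |R|=0.97716 →hi
  mid=-2.57965 |R|=1.11344 →lo
  mid=-2.53921 |R|=1.04404 →lo
  mid=-2.51898 |R|=1.01029 →lo
  mid=-2.50887 |R|=0.99364 →hi
  mid=-2.51393 |R|=1.00195 →lo
  ...
  [-2.51282,-2.51266] ⇒ x*=-2.5127
Stable set (-2.5127, 0).

z∈(-2.5127,0).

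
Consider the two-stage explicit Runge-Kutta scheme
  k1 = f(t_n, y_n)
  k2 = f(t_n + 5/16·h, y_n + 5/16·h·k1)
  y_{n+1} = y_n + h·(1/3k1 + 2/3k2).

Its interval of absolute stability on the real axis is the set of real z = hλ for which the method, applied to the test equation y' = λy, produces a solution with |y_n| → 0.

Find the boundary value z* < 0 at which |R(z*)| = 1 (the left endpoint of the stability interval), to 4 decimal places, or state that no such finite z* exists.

With y'=λy (z=hλ):
  k1=λy_n ⇒ h·k1=z·y_n;  k2=λ(1+5/16z)y_n ⇒ h·k2=z(1+5/16z)y_n
  y_{n+1}/y_n = 1 + 1/3z + 2/3z(1+5/16z) = 1 + z + 5/24z²
  so R(z) = 1 + z + 5/24z².

Need |R(x)|<1, x<0.
x=-1.08: |R|=0.1630
R=1: x+5/24x²=0 ⇒ x=−24/5=-4.8000; min R=1−1/(4·5/24)=-0.2000>−1
Confirm numerically:
  x=-4.161: |R|=0.44607 <1
  x=-3.909: |R|=0.27439 <1
  x=-2.738: |R|=0.17620 <1
  x=-2.373: |R|=0.19985 <1
  x=-5.343: |R|=1.60443 >1
  x=-5.229: |R|=1.46734 >1
  x=-5.169: |R|=1.39737 >1
Interval (-4.8000, 0).

z* = -4.8000.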